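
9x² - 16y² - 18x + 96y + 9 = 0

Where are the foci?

(1, -2) and (1, 8)

9(x² - 2x) -16(y² - 6y) = -9
Complete the square in x and y: 9(x - 1)² -16(y - 3)² = -9 + 9 - 144 = -144
Divide through by -144 to get (y - 3)²/9 - (x - 1)²/16 = 1.
Hyperbola, center (1, 3), transverse axis vertical; a² = 9, b² = 16.
c² = a² + b² = 9 + 16 = 25, so c = 5.
Foci lie on the vertical axis through the center: (h, k ± c).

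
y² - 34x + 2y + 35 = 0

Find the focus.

Only y is squared. Complete the square in y: (y + 1)² = 34(x - 1).
Vertex (1, -1); 4p = 34 so p = 17/2. Opens right.
Focus is p units from the vertex along the axis: (h + p, k).

(19/2, -1)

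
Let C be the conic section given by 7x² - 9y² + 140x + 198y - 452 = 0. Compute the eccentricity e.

Collect terms: 7(x² + 20x) -9(y² - 22y) = 452
7(x + 10)² -9(y - 11)² = 452 + 700 - 1089 = 63
Divide through by 63 to get (x + 10)²/9 - (y - 11)²/7 = 1.
Hyperbola, center (-10, 11), transverse axis horizontal; a² = 9, b² = 7.
c² = a² + b² = 16, so c = 4.
e = c/a = 4/3.

e = 4/3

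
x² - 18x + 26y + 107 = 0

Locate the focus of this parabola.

(9, -15/2)

Only x is squared. Complete the square in x: (x - 9)² = -26(y + 1).
Vertex (9, -1); 4p = -26 so p = -13/2. Opens down.
Focus is p units from the vertex along the axis: (h, k + p).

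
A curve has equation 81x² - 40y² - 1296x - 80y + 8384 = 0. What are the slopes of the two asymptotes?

Group the x- and y-terms: 81(x² - 16x) -40(y² + 2y) = -8384
81(x - 8)² -40(y + 1)² = -8384 + 5184 - 40 = -3240
Divide through by -3240 to get (y + 1)²/81 - (x - 8)²/40 = 1.
Hyperbola, center (8, -1), transverse axis vertical; a² = 81, b² = 40.
For a vertical hyperbola the asymptotes have slope ±a/b.
Here that is ±9/2√10 = ±9√10/20.

9√10/20 and -9√10/20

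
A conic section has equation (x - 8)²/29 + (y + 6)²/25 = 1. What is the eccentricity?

e = 2√29/29

Center (8, -6). The larger denominator 29 sits under the x-term, so the major axis is horizontal; a² = 29, b² = 25.
c² = a² - b² = 4, so c = 2.
e = c/a = 2/√29 = 2√29/29.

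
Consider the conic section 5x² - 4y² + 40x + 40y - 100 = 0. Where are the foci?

Rearranging, 5(x² + 8x) -4(y² - 10y) = 100.
Complete the square in x and y: 5(x + 4)² -4(y - 5)² = 100 + 80 - 100 = 80
Dividing both sides by 80: (x + 4)²/16 - (y - 5)²/20 = 1
Hyperbola, center (-4, 5), transverse axis horizontal; a² = 16, b² = 20.
c² = a² + b² = 16 + 20 = 36, so c = 6.
Foci lie on the horizontal axis through the center: (h ± c, k).

(-10, 5) and (2, 5)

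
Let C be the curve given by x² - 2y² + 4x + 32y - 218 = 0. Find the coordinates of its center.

(-2, 8)

Group the x- and y-terms: (x² + 4x) -2(y² - 16y) = 218
Complete the square in x and y: (x + 2)² -2(y - 8)² = 218 + 4 - 128 = 94
Divide through by 94 to get (x + 2)²/94 - (y - 8)²/47 = 1.
Hyperbola with center (-2, 8).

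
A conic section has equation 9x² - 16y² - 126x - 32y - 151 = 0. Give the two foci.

Group the x- and y-terms: 9(x² - 14x) -16(y² + 2y) = 151
Complete the square: 9(x - 7)² -16(y + 1)² = 151 + 441 - 16 = 576
Divide through by 576 to get (x - 7)²/64 - (y + 1)²/36 = 1.
Hyperbola, center (7, -1), transverse axis horizontal; a² = 64, b² = 36.
c² = a² + b² = 64 + 36 = 100, so c = 10.
Foci lie on the horizontal axis through the center: (h ± c, k).

(-3, -1) and (17, -1)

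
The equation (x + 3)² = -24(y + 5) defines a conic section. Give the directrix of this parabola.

Vertex (-3, -5); 4p = -24 so p = -6. Opens down.
Directrix is the horizontal line y = k − p = -5 − (-6) = 1.

y = 1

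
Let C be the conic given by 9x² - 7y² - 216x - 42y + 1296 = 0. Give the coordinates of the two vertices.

9(x² - 24x) -7(y² + 6y) = -1296
9(x - 12)² -7(y + 3)² = -1296 + 1296 - 63 = -63
Dividing both sides by -63: (y + 3)²/9 - (x - 12)²/7 = 1
Hyperbola, center (12, -3), transverse axis vertical; a² = 9, b² = 7.
a = 3. Vertices at (h, k ± a).

(12, -6) and (12, 0)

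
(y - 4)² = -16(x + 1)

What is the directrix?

x = 3

Vertex (-1, 4); 4p = -16 so p = -4. Opens left.
Directrix is the vertical line x = h − p = -1 − (-4) = 3.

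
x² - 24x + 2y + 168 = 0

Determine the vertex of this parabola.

Only x is squared. Complete the square in x: (x - 12)² = -2(y + 12).
Vertex (12, -12); 4p = -2 so p = -1/2. Opens down.

(12, -12)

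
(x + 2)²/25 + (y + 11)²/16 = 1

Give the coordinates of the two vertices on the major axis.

(-7, -11) and (3, -11)

Center (-2, -11). The larger denominator 25 sits under the x-term, so the major axis is horizontal; a² = 25, b² = 16.
a = 5. Vertices at (h ± a, k).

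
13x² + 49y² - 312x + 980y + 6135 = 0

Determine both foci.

(6, -10) and (18, -10)

Group the x- and y-terms: 13(x² - 24x) + 49(y² + 20y) = -6135
Complete the square in x and y: 13(x - 12)² + 49(y + 10)² = -6135 + 1872 + 4900 = 637
Divide through by 637 to get (x - 12)²/49 + (y + 10)²/13 = 1.
Ellipse, center (12, -10), major axis horizontal; a² = 49, b² = 13.
c² = a² - b² = 49 - 13 = 36, so c = 6.
Foci lie on the horizontal axis through the center: (h ± c, k).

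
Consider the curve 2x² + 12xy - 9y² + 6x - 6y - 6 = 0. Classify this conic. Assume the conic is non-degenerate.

A = 2, B = 12, C = -9.
Discriminant B² − 4AC = 12² − 4·2·(-9) = 216.
B² − 4AC > 0 ⇒ hyperbola.

hyperbola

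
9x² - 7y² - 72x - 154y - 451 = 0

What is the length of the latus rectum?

28/3

Group the x- and y-terms: 9(x² - 8x) -7(y² + 22y) = 451
Completing the square gives 9(x - 4)² -7(y + 11)² = 451 + 144 - 847 = -252.
Dividing both sides by -252: (y + 11)²/36 - (x - 4)²/28 = 1
Hyperbola, center (4, -11), transverse axis vertical; a² = 36, b² = 28.
Latus rectum length = 2b²/a = 2·28/6 = 28/3.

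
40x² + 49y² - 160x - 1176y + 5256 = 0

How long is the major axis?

14

Rearranging, 40(x² - 4x) + 49(y² - 24y) = -5256.
Complete the square in x and y: 40(x - 2)² + 49(y - 12)² = -5256 + 160 + 7056 = 1960
Divide through by 1960 to get (x - 2)²/49 + (y - 12)²/40 = 1.
Ellipse, center (2, 12), major axis horizontal; a² = 49, b² = 40.
a² = 49 so a = 7; the major axis has length 2a = 14.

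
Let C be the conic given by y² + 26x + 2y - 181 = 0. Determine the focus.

Only y is squared. Complete the square in y: (y + 1)² = -26(x - 7).
Vertex (7, -1); 4p = -26 so p = -13/2. Opens left.
Focus is p units from the vertex along the axis: (h + p, k).

(1/2, -1)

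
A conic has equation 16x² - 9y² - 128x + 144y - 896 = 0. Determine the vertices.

(-2, 8) and (10, 8)

Group: 16(x² - 8x) -9(y² - 16y) = 896
Complete the square in x and y: 16(x - 4)² -9(y - 8)² = 896 + 256 - 576 = 576
Divide through by 576 to get (x - 4)²/36 - (y - 8)²/64 = 1.
Hyperbola, center (4, 8), transverse axis horizontal; a² = 36, b² = 64.
a = 6. Vertices at (h ± a, k).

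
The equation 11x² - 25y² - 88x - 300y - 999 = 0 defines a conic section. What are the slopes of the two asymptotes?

Collect terms: 11(x² - 8x) -25(y² + 12y) = 999
Complete the square: 11(x - 4)² -25(y + 6)² = 999 + 176 - 900 = 275
Divide by 275: (x - 4)²/25 - (y + 6)²/11 = 1
Hyperbola, center (4, -6), transverse axis horizontal; a² = 25, b² = 11.
For a horizontal hyperbola the asymptotes have slope ±b/a.
Here that is ±√11/5.

√11/5 and -√11/5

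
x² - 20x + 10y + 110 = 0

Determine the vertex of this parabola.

Only x is squared. Complete the square in x: (x - 10)² = -10(y + 1).
Vertex (10, -1); 4p = -10 so p = -5/2. Opens down.

(10, -1)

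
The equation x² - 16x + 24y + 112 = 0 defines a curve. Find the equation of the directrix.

y = 4

Only x is squared. Complete the square in x: (x - 8)² = -24(y + 2).
Vertex (8, -2); 4p = -24 so p = -6. Opens down.
Directrix is the horizontal line y = k − p = -2 − (-6) = 4.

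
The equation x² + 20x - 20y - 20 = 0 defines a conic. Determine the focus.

(-10, -1)

Only x is squared. Complete the square in x: (x + 10)² = 20(y + 6).
Vertex (-10, -6); 4p = 20 so p = 5. Opens up.
Focus is p units from the vertex along the axis: (h, k + p).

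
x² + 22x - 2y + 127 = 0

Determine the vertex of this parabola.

Only x is squared. Complete the square in x: (x + 11)² = 2(y - 3).
Vertex (-11, 3); 4p = 2 so p = 1/2. Opens up.

(-11, 3)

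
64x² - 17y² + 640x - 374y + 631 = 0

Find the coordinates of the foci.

(-5, -20) and (-5, -2)

Group the x- and y-terms: 64(x² + 10x) -17(y² + 22y) = -631
Completing the square gives 64(x + 5)² -17(y + 11)² = -631 + 1600 - 2057 = -1088.
Dividing both sides by -1088: (y + 11)²/64 - (x + 5)²/17 = 1
Hyperbola, center (-5, -11), transverse axis vertical; a² = 64, b² = 17.
c² = a² + b² = 64 + 17 = 81, so c = 9.
Foci lie on the vertical axis through the center: (h, k ± c).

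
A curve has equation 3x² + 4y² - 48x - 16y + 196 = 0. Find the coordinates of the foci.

(7, 2) and (9, 2)

Group the x- and y-terms: 3(x² - 16x) + 4(y² - 4y) = -196
3(x - 8)² + 4(y - 2)² = -196 + 192 + 16 = 12
Divide by 12: (x - 8)²/4 + (y - 2)²/3 = 1
Ellipse, center (8, 2), major axis horizontal; a² = 4, b² = 3.
c² = a² - b² = 4 - 3 = 1, so c = 1.
Foci lie on the horizontal axis through the center: (h ± c, k).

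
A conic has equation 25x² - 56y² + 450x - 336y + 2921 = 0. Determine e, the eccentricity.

Rearranging, 25(x² + 18x) -56(y² + 6y) = -2921.
Complete the square: 25(x + 9)² -56(y + 3)² = -2921 + 2025 - 504 = -1400
Divide through by -1400 to get (y + 3)²/25 - (x + 9)²/56 = 1.
Hyperbola, center (-9, -3), transverse axis vertical; a² = 25, b² = 56.
c² = a² + b² = 81, so c = 9.
e = c/a = 9/5.

e = 9/5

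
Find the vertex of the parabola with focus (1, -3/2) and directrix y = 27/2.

The vertex is the midpoint between the focus and the directrix along the axis of symmetry.
Axis is vertical (directrix is horizontal). Vertex y-coordinate = (-3/2 + 27/2)/2 = 6; x-coordinate = 1.

(1, 6)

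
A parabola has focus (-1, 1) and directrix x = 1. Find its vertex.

(0, 1)

The vertex is the midpoint between the focus and the directrix along the axis of symmetry.
Axis is horizontal (directrix is vertical). Vertex x-coordinate = (-1 + 1)/2 = 0; y-coordinate = 1.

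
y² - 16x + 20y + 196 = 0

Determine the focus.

Only y is squared. Complete the square in y: (y + 10)² = 16(x - 6).
Vertex (6, -10); 4p = 16 so p = 4. Opens right.
Focus is p units from the vertex along the axis: (h + p, k).

(10, -10)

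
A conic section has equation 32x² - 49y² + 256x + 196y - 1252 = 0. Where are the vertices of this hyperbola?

(-11, 2) and (3, 2)

Rearranging, 32(x² + 8x) -49(y² - 4y) = 1252.
32(x + 4)² -49(y - 2)² = 1252 + 512 - 196 = 1568
Divide by 1568: (x + 4)²/49 - (y - 2)²/32 = 1
Hyperbola, center (-4, 2), transverse axis horizontal; a² = 49, b² = 32.
a = 7. Vertices at (h ± a, k).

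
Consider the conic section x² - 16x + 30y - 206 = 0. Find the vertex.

(8, 9)

Only x is squared. Complete the square in x: (x - 8)² = -30(y - 9).
Vertex (8, 9); 4p = -30 so p = -15/2. Opens down.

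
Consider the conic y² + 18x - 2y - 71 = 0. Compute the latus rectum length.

Only y is squared. Complete the square in y: (y - 1)² = -18(x - 4).
Vertex (4, 1); 4p = -18 so p = -9/2. Opens left.
Latus rectum length = |4p| = 18.

18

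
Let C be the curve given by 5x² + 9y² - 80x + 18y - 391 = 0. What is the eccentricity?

e = 2/3

Group: 5(x² - 16x) + 9(y² + 2y) = 391
Complete the square in x and y: 5(x - 8)² + 9(y + 1)² = 391 + 320 + 9 = 720
Divide by 720: (x - 8)²/144 + (y + 1)²/80 = 1
Ellipse, center (8, -1), major axis horizontal; a² = 144, b² = 80.
c² = a² - b² = 64, so c = 8.
e = c/a = 8/12 = 2/3.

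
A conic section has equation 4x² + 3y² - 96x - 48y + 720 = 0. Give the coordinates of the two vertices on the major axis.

(12, 4) and (12, 12)

Collect terms: 4(x² - 24x) + 3(y² - 16y) = -720
4(x - 12)² + 3(y - 8)² = -720 + 576 + 192 = 48
Divide by 48: (x - 12)²/12 + (y - 8)²/16 = 1
Ellipse, center (12, 8), major axis vertical; a² = 16, b² = 12.
a = 4. Vertices at (h, k ± a).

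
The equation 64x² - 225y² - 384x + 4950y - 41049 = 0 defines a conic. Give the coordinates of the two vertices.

(-12, 11) and (18, 11)

Group: 64(x² - 6x) -225(y² - 22y) = 41049
Completing the square gives 64(x - 3)² -225(y - 11)² = 41049 + 576 - 27225 = 14400.
Divide by 14400: (x - 3)²/225 - (y - 11)²/64 = 1
Hyperbola, center (3, 11), transverse axis horizontal; a² = 225, b² = 64.
a = 15. Vertices at (h ± a, k).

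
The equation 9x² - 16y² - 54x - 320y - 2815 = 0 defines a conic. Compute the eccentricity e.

Group: 9(x² - 6x) -16(y² + 20y) = 2815
Complete the square in x and y: 9(x - 3)² -16(y + 10)² = 2815 + 81 - 1600 = 1296
Dividing both sides by 1296: (x - 3)²/144 - (y + 10)²/81 = 1
Hyperbola, center (3, -10), transverse axis horizontal; a² = 144, b² = 81.
c² = a² + b² = 225, so c = 15.
e = c/a = 15/12 = 5/4.

e = 5/4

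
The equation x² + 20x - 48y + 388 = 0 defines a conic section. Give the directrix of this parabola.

Only x is squared. Complete the square in x: (x + 10)² = 48(y - 6).
Vertex (-10, 6); 4p = 48 so p = 12. Opens up.
Directrix is the horizontal line y = k − p = 6 − (12) = -6.

y = -6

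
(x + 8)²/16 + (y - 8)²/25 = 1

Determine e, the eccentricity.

Center (-8, 8). The larger denominator 25 sits under the y-term, so the major axis is vertical; a² = 25, b² = 16.
c² = a² - b² = 9, so c = 3.
e = c/a = 3/5.

e = 3/5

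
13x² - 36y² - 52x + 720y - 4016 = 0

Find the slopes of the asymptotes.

Group the x- and y-terms: 13(x² - 4x) -36(y² - 20y) = 4016
Complete the square: 13(x - 2)² -36(y - 10)² = 4016 + 52 - 3600 = 468
Divide by 468: (x - 2)²/36 - (y - 10)²/13 = 1
Hyperbola, center (2, 10), transverse axis horizontal; a² = 36, b² = 13.
For a horizontal hyperbola the asymptotes have slope ±b/a.
Here that is ±√13/6.

√13/6 and -√13/6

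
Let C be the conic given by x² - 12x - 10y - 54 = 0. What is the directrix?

Only x is squared. Complete the square in x: (x - 6)² = 10(y + 9).
Vertex (6, -9); 4p = 10 so p = 5/2. Opens up.
Directrix is the horizontal line y = k − p = -9 − (5/2) = -23/2.

y = -23/2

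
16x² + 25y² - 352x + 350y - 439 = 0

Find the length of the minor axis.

24

Group the x- and y-terms: 16(x² - 22x) + 25(y² + 14y) = 439
Complete the square in x and y: 16(x - 11)² + 25(y + 7)² = 439 + 1936 + 1225 = 3600
Divide through by 3600 to get (x - 11)²/225 + (y + 7)²/144 = 1.
Ellipse, center (11, -7), major axis horizontal; a² = 225, b² = 144.
b² = 144 so b = 12; the minor axis has length 2b = 24.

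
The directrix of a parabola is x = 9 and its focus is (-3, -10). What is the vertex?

The vertex is the midpoint between the focus and the directrix along the axis of symmetry.
Axis is horizontal (directrix is vertical). Vertex x-coordinate = (-3 + 9)/2 = 3; y-coordinate = -10.

(3, -10)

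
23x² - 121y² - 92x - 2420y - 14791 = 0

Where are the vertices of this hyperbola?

Group: 23(x² - 4x) -121(y² + 20y) = 14791
Complete the square: 23(x - 2)² -121(y + 10)² = 14791 + 92 - 12100 = 2783
Divide through by 2783 to get (x - 2)²/121 - (y + 10)²/23 = 1.
Hyperbola, center (2, -10), transverse axis horizontal; a² = 121, b² = 23.
a = 11. Vertices at (h ± a, k).

(-9, -10) and (13, -10)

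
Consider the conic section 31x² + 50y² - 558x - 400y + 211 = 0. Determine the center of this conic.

(9, 4)

Rearranging, 31(x² - 18x) + 50(y² - 8y) = -211.
Complete the square in x and y: 31(x - 9)² + 50(y - 4)² = -211 + 2511 + 800 = 3100
Divide by 3100: (x - 9)²/100 + (y - 4)²/62 = 1
Ellipse with center (9, 4).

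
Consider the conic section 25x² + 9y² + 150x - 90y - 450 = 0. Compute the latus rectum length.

Group the x- and y-terms: 25(x² + 6x) + 9(y² - 10y) = 450
Completing the square gives 25(x + 3)² + 9(y - 5)² = 450 + 225 + 225 = 900.
Divide by 900: (x + 3)²/36 + (y - 5)²/100 = 1
Ellipse, center (-3, 5), major axis vertical; a² = 100, b² = 36.
Latus rectum length = 2b²/a = 2·36/10 = 36/5.

36/5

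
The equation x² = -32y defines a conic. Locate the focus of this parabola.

(0, -8)

Vertex (0, 0); 4p = -32 so p = -8. Opens down.
Focus is p units from the vertex along the axis: (h, k + p).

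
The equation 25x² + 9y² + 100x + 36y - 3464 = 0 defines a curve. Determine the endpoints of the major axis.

(-2, -22) and (-2, 18)

Rearranging, 25(x² + 4x) + 9(y² + 4y) = 3464.
Complete the square in x and y: 25(x + 2)² + 9(y + 2)² = 3464 + 100 + 36 = 3600
Divide through by 3600 to get (x + 2)²/144 + (y + 2)²/400 = 1.
Ellipse, center (-2, -2), major axis vertical; a² = 400, b² = 144.
a = 20. Vertices at (h, k ± a).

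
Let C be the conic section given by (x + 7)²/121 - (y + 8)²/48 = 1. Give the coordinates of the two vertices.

Center (-7, -8). The positive term is the x-term, so the transverse axis is horizontal; a² = 121, b² = 48.
a = 11. Vertices at (h ± a, k).

(-18, -8) and (4, -8)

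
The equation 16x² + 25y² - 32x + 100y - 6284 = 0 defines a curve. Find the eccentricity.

Group: 16(x² - 2x) + 25(y² + 4y) = 6284
Completing the square gives 16(x - 1)² + 25(y + 2)² = 6284 + 16 + 100 = 6400.
Dividing both sides by 6400: (x - 1)²/400 + (y + 2)²/256 = 1
Ellipse, center (1, -2), major axis horizontal; a² = 400, b² = 256.
c² = a² - b² = 144, so c = 12.
e = c/a = 12/20 = 3/5.

e = 3/5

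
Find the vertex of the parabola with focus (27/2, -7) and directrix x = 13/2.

The vertex is the midpoint between the focus and the directrix along the axis of symmetry.
Axis is horizontal (directrix is vertical). Vertex x-coordinate = (27/2 + 13/2)/2 = 10; y-coordinate = -7.

(10, -7)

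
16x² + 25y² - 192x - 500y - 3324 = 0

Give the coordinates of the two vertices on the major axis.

Group: 16(x² - 12x) + 25(y² - 20y) = 3324
Complete the square in x and y: 16(x - 6)² + 25(y - 10)² = 3324 + 576 + 2500 = 6400
Divide through by 6400 to get (x - 6)²/400 + (y - 10)²/256 = 1.
Ellipse, center (6, 10), major axis horizontal; a² = 400, b² = 256.
a = 20. Vertices at (h ± a, k).

(-14, 10) and (26, 10)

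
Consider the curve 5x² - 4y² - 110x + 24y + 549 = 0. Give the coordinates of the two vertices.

(9, 3) and (13, 3)

Group: 5(x² - 22x) -4(y² - 6y) = -549
Complete the square in x and y: 5(x - 11)² -4(y - 3)² = -549 + 605 - 36 = 20
Dividing both sides by 20: (x - 11)²/4 - (y - 3)²/5 = 1
Hyperbola, center (11, 3), transverse axis horizontal; a² = 4, b² = 5.
a = 2. Vertices at (h ± a, k).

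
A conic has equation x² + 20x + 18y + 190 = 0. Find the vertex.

(-10, -5)

Only x is squared. Complete the square in x: (x + 10)² = -18(y + 5).
Vertex (-10, -5); 4p = -18 so p = -9/2. Opens down.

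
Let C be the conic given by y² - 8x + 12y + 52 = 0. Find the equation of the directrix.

Only y is squared. Complete the square in y: (y + 6)² = 8(x - 2).
Vertex (2, -6); 4p = 8 so p = 2. Opens right.
Directrix is the vertical line x = h − p = 2 − (2) = 0.

x = 0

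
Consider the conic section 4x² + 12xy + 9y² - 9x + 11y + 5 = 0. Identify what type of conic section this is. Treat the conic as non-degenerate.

A = 4, B = 12, C = 9.
Discriminant B² − 4AC = 12² − 4·4·9 = 0.
B² − 4AC = 0 ⇒ parabola.

parabola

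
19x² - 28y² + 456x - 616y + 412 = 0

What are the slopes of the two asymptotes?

Rearranging, 19(x² + 24x) -28(y² + 22y) = -412.
Complete the square: 19(x + 12)² -28(y + 11)² = -412 + 2736 - 3388 = -1064
Divide by -1064: (y + 11)²/38 - (x + 12)²/56 = 1
Hyperbola, center (-12, -11), transverse axis vertical; a² = 38, b² = 56.
For a vertical hyperbola the asymptotes have slope ±a/b.
Here that is ±√38/2√14 = ±√133/14.

√133/14 and -√133/14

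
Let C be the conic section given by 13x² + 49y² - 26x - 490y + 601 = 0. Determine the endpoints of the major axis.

13(x² - 2x) + 49(y² - 10y) = -601
13(x - 1)² + 49(y - 5)² = -601 + 13 + 1225 = 637
Divide by 637: (x - 1)²/49 + (y - 5)²/13 = 1
Ellipse, center (1, 5), major axis horizontal; a² = 49, b² = 13.
a = 7. Vertices at (h ± a, k).

(-6, 5) and (8, 5)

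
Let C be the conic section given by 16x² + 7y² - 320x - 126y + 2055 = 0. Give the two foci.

(10, 6) and (10, 12)

16(x² - 20x) + 7(y² - 18y) = -2055
Complete the square: 16(x - 10)² + 7(y - 9)² = -2055 + 1600 + 567 = 112
Divide through by 112 to get (x - 10)²/7 + (y - 9)²/16 = 1.
Ellipse, center (10, 9), major axis vertical; a² = 16, b² = 7.
c² = a² - b² = 16 - 7 = 9, so c = 3.
Foci lie on the vertical axis through the center: (h, k ± c).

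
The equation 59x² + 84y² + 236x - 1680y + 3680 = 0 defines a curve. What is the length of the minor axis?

2√59

Rearranging, 59(x² + 4x) + 84(y² - 20y) = -3680.
Complete the square: 59(x + 2)² + 84(y - 10)² = -3680 + 236 + 8400 = 4956
Divide by 4956: (x + 2)²/84 + (y - 10)²/59 = 1
Ellipse, center (-2, 10), major axis horizontal; a² = 84, b² = 59.
b² = 59 so b = √59; the minor axis has length 2b = 2√59.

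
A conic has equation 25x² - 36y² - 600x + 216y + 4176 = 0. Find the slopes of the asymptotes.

25(x² - 24x) -36(y² - 6y) = -4176
Complete the square in x and y: 25(x - 12)² -36(y - 3)² = -4176 + 3600 - 324 = -900
Divide by -900: (y - 3)²/25 - (x - 12)²/36 = 1
Hyperbola, center (12, 3), transverse axis vertical; a² = 25, b² = 36.
For a vertical hyperbola the asymptotes have slope ±a/b.
Here that is ±5/6.

5/6 and -5/6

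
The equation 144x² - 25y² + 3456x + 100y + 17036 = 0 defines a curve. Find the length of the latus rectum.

Group the x- and y-terms: 144(x² + 24x) -25(y² - 4y) = -17036
Completing the square gives 144(x + 12)² -25(y - 2)² = -17036 + 20736 - 100 = 3600.
Divide by 3600: (x + 12)²/25 - (y - 2)²/144 = 1
Hyperbola, center (-12, 2), transverse axis horizontal; a² = 25, b² = 144.
Latus rectum length = 2b²/a = 2·144/5 = 288/5.

288/5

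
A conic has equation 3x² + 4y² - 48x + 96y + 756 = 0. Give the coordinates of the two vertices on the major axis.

(6, -12) and (10, -12)

Group the x- and y-terms: 3(x² - 16x) + 4(y² + 24y) = -756
Completing the square gives 3(x - 8)² + 4(y + 12)² = -756 + 192 + 576 = 12.
Dividing both sides by 12: (x - 8)²/4 + (y + 12)²/3 = 1
Ellipse, center (8, -12), major axis horizontal; a² = 4, b² = 3.
a = 2. Vertices at (h ± a, k).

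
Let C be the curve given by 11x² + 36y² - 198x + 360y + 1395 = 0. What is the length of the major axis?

11(x² - 18x) + 36(y² + 10y) = -1395
Complete the square in x and y: 11(x - 9)² + 36(y + 5)² = -1395 + 891 + 900 = 396
Divide through by 396 to get (x - 9)²/36 + (y + 5)²/11 = 1.
Ellipse, center (9, -5), major axis horizontal; a² = 36, b² = 11.
a² = 36 so a = 6; the major axis has length 2a = 12.

12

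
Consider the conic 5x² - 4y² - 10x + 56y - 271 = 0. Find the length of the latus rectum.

Rearranging, 5(x² - 2x) -4(y² - 14y) = 271.
5(x - 1)² -4(y - 7)² = 271 + 5 - 196 = 80
Divide through by 80 to get (x - 1)²/16 - (y - 7)²/20 = 1.
Hyperbola, center (1, 7), transverse axis horizontal; a² = 16, b² = 20.
Latus rectum length = 2b²/a = 2·20/4 = 10.

10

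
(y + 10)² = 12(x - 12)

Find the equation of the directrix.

Vertex (12, -10); 4p = 12 so p = 3. Opens right.
Directrix is the vertical line x = h − p = 12 − (3) = 9.

x = 9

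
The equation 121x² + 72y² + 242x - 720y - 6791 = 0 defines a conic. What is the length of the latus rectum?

144/11

Collect terms: 121(x² + 2x) + 72(y² - 10y) = 6791
Completing the square gives 121(x + 1)² + 72(y - 5)² = 6791 + 121 + 1800 = 8712.
Divide by 8712: (x + 1)²/72 + (y - 5)²/121 = 1
Ellipse, center (-1, 5), major axis vertical; a² = 121, b² = 72.
Latus rectum length = 2b²/a = 2·72/11 = 144/11.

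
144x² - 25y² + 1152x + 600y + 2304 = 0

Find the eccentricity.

Rearranging, 144(x² + 8x) -25(y² - 24y) = -2304.
Complete the square: 144(x + 4)² -25(y - 12)² = -2304 + 2304 - 3600 = -3600
Dividing both sides by -3600: (y - 12)²/144 - (x + 4)²/25 = 1
Hyperbola, center (-4, 12), transverse axis vertical; a² = 144, b² = 25.
c² = a² + b² = 169, so c = 13.
e = c/a = 13/12.

e = 13/12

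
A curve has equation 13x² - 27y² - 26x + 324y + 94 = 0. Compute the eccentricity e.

e = 2√130/13

Group the x- and y-terms: 13(x² - 2x) -27(y² - 12y) = -94
Completing the square gives 13(x - 1)² -27(y - 6)² = -94 + 13 - 972 = -1053.
Dividing both sides by -1053: (y - 6)²/39 - (x - 1)²/81 = 1
Hyperbola, center (1, 6), transverse axis vertical; a² = 39, b² = 81.
c² = a² + b² = 120, so c = 2√30.
e = c/a = 2√30/√39 = 2√130/13.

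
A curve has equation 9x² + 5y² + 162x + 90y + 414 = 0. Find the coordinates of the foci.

Collect terms: 9(x² + 18x) + 5(y² + 18y) = -414
Completing the square gives 9(x + 9)² + 5(y + 9)² = -414 + 729 + 405 = 720.
Dividing both sides by 720: (x + 9)²/80 + (y + 9)²/144 = 1
Ellipse, center (-9, -9), major axis vertical; a² = 144, b² = 80.
c² = a² - b² = 144 - 80 = 64, so c = 8.
Foci lie on the vertical axis through the center: (h, k ± c).

(-9, -17) and (-9, -1)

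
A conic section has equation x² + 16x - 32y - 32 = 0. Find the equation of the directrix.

y = -11

Only x is squared. Complete the square in x: (x + 8)² = 32(y + 3).
Vertex (-8, -3); 4p = 32 so p = 8. Opens up.
Directrix is the horizontal line y = k − p = -3 − (8) = -11.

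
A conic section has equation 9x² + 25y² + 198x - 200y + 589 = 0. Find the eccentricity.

Collect terms: 9(x² + 22x) + 25(y² - 8y) = -589
9(x + 11)² + 25(y - 4)² = -589 + 1089 + 400 = 900
Dividing both sides by 900: (x + 11)²/100 + (y - 4)²/36 = 1
Ellipse, center (-11, 4), major axis horizontal; a² = 100, b² = 36.
c² = a² - b² = 64, so c = 8.
e = c/a = 8/10 = 4/5.

e = 4/5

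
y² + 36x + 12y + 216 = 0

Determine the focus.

Only y is squared. Complete the square in y: (y + 6)² = -36(x + 5).
Vertex (-5, -6); 4p = -36 so p = -9. Opens left.
Focus is p units from the vertex along the axis: (h + p, k).

(-14, -6)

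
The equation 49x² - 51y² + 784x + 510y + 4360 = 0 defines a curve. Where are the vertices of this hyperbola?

49(x² + 16x) -51(y² - 10y) = -4360
Complete the square in x and y: 49(x + 8)² -51(y - 5)² = -4360 + 3136 - 1275 = -2499
Divide through by -2499 to get (y - 5)²/49 - (x + 8)²/51 = 1.
Hyperbola, center (-8, 5), transverse axis vertical; a² = 49, b² = 51.
a = 7. Vertices at (h, k ± a).

(-8, -2) and (-8, 12)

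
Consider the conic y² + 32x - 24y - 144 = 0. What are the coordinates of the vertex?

Only y is squared. Complete the square in y: (y - 12)² = -32(x - 9).
Vertex (9, 12); 4p = -32 so p = -8. Opens left.

(9, 12)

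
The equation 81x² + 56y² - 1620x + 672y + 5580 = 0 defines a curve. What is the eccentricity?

81(x² - 20x) + 56(y² + 12y) = -5580
81(x - 10)² + 56(y + 6)² = -5580 + 8100 + 2016 = 4536
Divide through by 4536 to get (x - 10)²/56 + (y + 6)²/81 = 1.
Ellipse, center (10, -6), major axis vertical; a² = 81, b² = 56.
c² = a² - b² = 25, so c = 5.
e = c/a = 5/9.

e = 5/9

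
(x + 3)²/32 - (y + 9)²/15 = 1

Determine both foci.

(-3 - √47, -9) and (-3 + √47, -9)

Center (-3, -9). The positive term is the x-term, so the transverse axis is horizontal; a² = 32, b² = 15.
c² = a² + b² = 32 + 15 = 47, so c = √47.
Foci lie on the horizontal axis through the center: (h ± c, k).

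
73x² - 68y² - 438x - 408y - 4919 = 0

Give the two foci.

(3 - √141, -3) and (3 + √141, -3)

Group: 73(x² - 6x) -68(y² + 6y) = 4919
73(x - 3)² -68(y + 3)² = 4919 + 657 - 612 = 4964
Divide through by 4964 to get (x - 3)²/68 - (y + 3)²/73 = 1.
Hyperbola, center (3, -3), transverse axis horizontal; a² = 68, b² = 73.
c² = a² + b² = 68 + 73 = 141, so c = √141.
Foci lie on the horizontal axis through the center: (h ± c, k).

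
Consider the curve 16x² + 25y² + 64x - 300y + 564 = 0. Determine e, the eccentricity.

Group the x- and y-terms: 16(x² + 4x) + 25(y² - 12y) = -564
16(x + 2)² + 25(y - 6)² = -564 + 64 + 900 = 400
Divide by 400: (x + 2)²/25 + (y - 6)²/16 = 1
Ellipse, center (-2, 6), major axis horizontal; a² = 25, b² = 16.
c² = a² - b² = 9, so c = 3.
e = c/a = 3/5.

e = 3/5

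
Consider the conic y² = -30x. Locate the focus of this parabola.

(-15/2, 0)

Vertex (0, 0); 4p = -30 so p = -15/2. Opens left.
Focus is p units from the vertex along the axis: (h + p, k).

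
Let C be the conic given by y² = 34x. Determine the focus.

Vertex (0, 0); 4p = 34 so p = 17/2. Opens right.
Focus is p units from the vertex along the axis: (h + p, k).

(17/2, 0)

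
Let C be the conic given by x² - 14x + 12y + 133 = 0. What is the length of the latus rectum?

Only x is squared. Complete the square in x: (x - 7)² = -12(y + 7).
Vertex (7, -7); 4p = -12 so p = -3. Opens down.
Latus rectum length = |4p| = 12.

12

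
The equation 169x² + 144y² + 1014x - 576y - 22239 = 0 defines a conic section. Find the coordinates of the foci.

(-3, -3) and (-3, 7)

Collect terms: 169(x² + 6x) + 144(y² - 4y) = 22239
169(x + 3)² + 144(y - 2)² = 22239 + 1521 + 576 = 24336
Divide through by 24336 to get (x + 3)²/144 + (y - 2)²/169 = 1.
Ellipse, center (-3, 2), major axis vertical; a² = 169, b² = 144.
c² = a² - b² = 169 - 144 = 25, so c = 5.
Foci lie on the vertical axis through the center: (h, k ± c).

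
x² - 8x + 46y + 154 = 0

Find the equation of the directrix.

y = 17/2

Only x is squared. Complete the square in x: (x - 4)² = -46(y + 3).
Vertex (4, -3); 4p = -46 so p = -23/2. Opens down.
Directrix is the horizontal line y = k − p = -3 − (-23/2) = 17/2.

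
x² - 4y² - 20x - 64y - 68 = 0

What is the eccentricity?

e = √5

Group: (x² - 20x) -4(y² + 16y) = 68
Complete the square: (x - 10)² -4(y + 8)² = 68 + 100 - 256 = -88
Divide by -88: (y + 8)²/22 - (x - 10)²/88 = 1
Hyperbola, center (10, -8), transverse axis vertical; a² = 22, b² = 88.
c² = a² + b² = 110, so c = √110.
e = c/a = √110/√22 = √5.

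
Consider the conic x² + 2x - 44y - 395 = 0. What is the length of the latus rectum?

Only x is squared. Complete the square in x: (x + 1)² = 44(y + 9).
Vertex (-1, -9); 4p = 44 so p = 11. Opens up.
Latus rectum length = |4p| = 44.

44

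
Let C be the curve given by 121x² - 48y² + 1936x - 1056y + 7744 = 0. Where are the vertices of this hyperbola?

Rearranging, 121(x² + 16x) -48(y² + 22y) = -7744.
Complete the square: 121(x + 8)² -48(y + 11)² = -7744 + 7744 - 5808 = -5808
Divide by -5808: (y + 11)²/121 - (x + 8)²/48 = 1
Hyperbola, center (-8, -11), transverse axis vertical; a² = 121, b² = 48.
a = 11. Vertices at (h, k ± a).

(-8, -22) and (-8, 0)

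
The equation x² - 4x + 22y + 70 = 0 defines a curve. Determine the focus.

Only x is squared. Complete the square in x: (x - 2)² = -22(y + 3).
Vertex (2, -3); 4p = -22 so p = -11/2. Opens down.
Focus is p units from the vertex along the axis: (h, k + p).

(2, -17/2)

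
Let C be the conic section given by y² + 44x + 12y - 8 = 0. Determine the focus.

(-10, -6)

Only y is squared. Complete the square in y: (y + 6)² = -44(x - 1).
Vertex (1, -6); 4p = -44 so p = -11. Opens left.
Focus is p units from the vertex along the axis: (h + p, k).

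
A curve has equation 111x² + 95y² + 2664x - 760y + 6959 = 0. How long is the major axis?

2√111

Group the x- and y-terms: 111(x² + 24x) + 95(y² - 8y) = -6959
Complete the square: 111(x + 12)² + 95(y - 4)² = -6959 + 15984 + 1520 = 10545
Dividing both sides by 10545: (x + 12)²/95 + (y - 4)²/111 = 1
Ellipse, center (-12, 4), major axis vertical; a² = 111, b² = 95.
a² = 111 so a = √111; the major axis has length 2a = 2√111.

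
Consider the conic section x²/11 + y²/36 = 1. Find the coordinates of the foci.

Center (0, 0). The larger denominator 36 sits under the y-term, so the major axis is vertical; a² = 36, b² = 11.
c² = a² - b² = 36 - 11 = 25, so c = 5.
Foci lie on the vertical axis through the center: (h, k ± c).

(0, -5) and (0, 5)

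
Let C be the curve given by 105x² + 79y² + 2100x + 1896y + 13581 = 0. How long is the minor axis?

2√79

Collect terms: 105(x² + 20x) + 79(y² + 24y) = -13581
Complete the square: 105(x + 10)² + 79(y + 12)² = -13581 + 10500 + 11376 = 8295
Divide by 8295: (x + 10)²/79 + (y + 12)²/105 = 1
Ellipse, center (-10, -12), major axis vertical; a² = 105, b² = 79.
b² = 79 so b = √79; the minor axis has length 2b = 2√79.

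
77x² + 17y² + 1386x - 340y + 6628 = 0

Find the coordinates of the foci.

Collect terms: 77(x² + 18x) + 17(y² - 20y) = -6628
Complete the square in x and y: 77(x + 9)² + 17(y - 10)² = -6628 + 6237 + 1700 = 1309
Divide by 1309: (x + 9)²/17 + (y - 10)²/77 = 1
Ellipse, center (-9, 10), major axis vertical; a² = 77, b² = 17.
c² = a² - b² = 77 - 17 = 60, so c = 2√15.
Foci lie on the vertical axis through the center: (h, k ± c).

(-9, 10 - 2√15) and (-9, 10 + 2√15)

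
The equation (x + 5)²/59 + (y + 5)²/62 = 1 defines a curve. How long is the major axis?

2√62

Center (-5, -5). The larger denominator 62 sits under the y-term, so the major axis is vertical; a² = 62, b² = 59.
a² = 62 so a = √62; the major axis has length 2a = 2√62.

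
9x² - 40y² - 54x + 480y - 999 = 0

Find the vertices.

9(x² - 6x) -40(y² - 12y) = 999
Completing the square gives 9(x - 3)² -40(y - 6)² = 999 + 81 - 1440 = -360.
Dividing both sides by -360: (y - 6)²/9 - (x - 3)²/40 = 1
Hyperbola, center (3, 6), transverse axis vertical; a² = 9, b² = 40.
a = 3. Vertices at (h, k ± a).

(3, 3) and (3, 9)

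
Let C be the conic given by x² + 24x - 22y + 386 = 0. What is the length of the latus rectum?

Only x is squared. Complete the square in x: (x + 12)² = 22(y - 11).
Vertex (-12, 11); 4p = 22 so p = 11/2. Opens up.
Latus rectum length = |4p| = 22.

22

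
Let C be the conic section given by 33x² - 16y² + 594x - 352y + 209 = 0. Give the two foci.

Collect terms: 33(x² + 18x) -16(y² + 22y) = -209
Completing the square gives 33(x + 9)² -16(y + 11)² = -209 + 2673 - 1936 = 528.
Dividing both sides by 528: (x + 9)²/16 - (y + 11)²/33 = 1
Hyperbola, center (-9, -11), transverse axis horizontal; a² = 16, b² = 33.
c² = a² + b² = 16 + 33 = 49, so c = 7.
Foci lie on the horizontal axis through the center: (h ± c, k).

(-16, -11) and (-2, -11)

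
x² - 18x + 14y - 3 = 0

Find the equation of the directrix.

y = 19/2

Only x is squared. Complete the square in x: (x - 9)² = -14(y - 6).
Vertex (9, 6); 4p = -14 so p = -7/2. Opens down.
Directrix is the horizontal line y = k − p = 6 − (-7/2) = 19/2.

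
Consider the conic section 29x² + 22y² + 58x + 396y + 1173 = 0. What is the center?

(-1, -9)

29(x² + 2x) + 22(y² + 18y) = -1173
29(x + 1)² + 22(y + 9)² = -1173 + 29 + 1782 = 638
Divide by 638: (x + 1)²/22 + (y + 9)²/29 = 1
Ellipse with center (-1, -9).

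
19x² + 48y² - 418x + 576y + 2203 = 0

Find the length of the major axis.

8√6

Group the x- and y-terms: 19(x² - 22x) + 48(y² + 12y) = -2203
19(x - 11)² + 48(y + 6)² = -2203 + 2299 + 1728 = 1824
Divide by 1824: (x - 11)²/96 + (y + 6)²/38 = 1
Ellipse, center (11, -6), major axis horizontal; a² = 96, b² = 38.
a² = 96 so a = 4√6; the major axis has length 2a = 8√6.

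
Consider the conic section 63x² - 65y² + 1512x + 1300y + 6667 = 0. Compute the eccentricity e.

e = 8√14/21

Rearranging, 63(x² + 24x) -65(y² - 20y) = -6667.
63(x + 12)² -65(y - 10)² = -6667 + 9072 - 6500 = -4095
Dividing both sides by -4095: (y - 10)²/63 - (x + 12)²/65 = 1
Hyperbola, center (-12, 10), transverse axis vertical; a² = 63, b² = 65.
c² = a² + b² = 128, so c = 8√2.
e = c/a = 8√2/3√7 = 8√14/21.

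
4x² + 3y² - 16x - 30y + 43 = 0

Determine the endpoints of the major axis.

(2, 1) and (2, 9)

Group: 4(x² - 4x) + 3(y² - 10y) = -43
Completing the square gives 4(x - 2)² + 3(y - 5)² = -43 + 16 + 75 = 48.
Divide through by 48 to get (x - 2)²/12 + (y - 5)²/16 = 1.
Ellipse, center (2, 5), major axis vertical; a² = 16, b² = 12.
a = 4. Vertices at (h, k ± a).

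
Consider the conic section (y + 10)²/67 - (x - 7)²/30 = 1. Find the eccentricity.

e = √6499/67

Center (7, -10). The positive term is the y-term, so the transverse axis is vertical; a² = 67, b² = 30.
c² = a² + b² = 97, so c = √97.
e = c/a = √97/√67 = √6499/67.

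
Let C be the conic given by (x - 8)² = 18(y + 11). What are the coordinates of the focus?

Vertex (8, -11); 4p = 18 so p = 9/2. Opens up.
Focus is p units from the vertex along the axis: (h, k + p).

(8, -13/2)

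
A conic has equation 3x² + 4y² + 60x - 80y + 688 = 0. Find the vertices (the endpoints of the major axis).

(-12, 10) and (-8, 10)

3(x² + 20x) + 4(y² - 20y) = -688
Complete the square in x and y: 3(x + 10)² + 4(y - 10)² = -688 + 300 + 400 = 12
Divide through by 12 to get (x + 10)²/4 + (y - 10)²/3 = 1.
Ellipse, center (-10, 10), major axis horizontal; a² = 4, b² = 3.
a = 2. Vertices at (h ± a, k).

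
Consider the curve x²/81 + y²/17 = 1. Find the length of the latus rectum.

34/9

Center (0, 0). The larger denominator 81 sits under the x-term, so the major axis is horizontal; a² = 81, b² = 17.
Latus rectum length = 2b²/a = 2·17/9 = 34/9.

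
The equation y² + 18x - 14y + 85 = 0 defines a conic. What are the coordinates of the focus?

(-13/2, 7)

Only y is squared. Complete the square in y: (y - 7)² = -18(x + 2).
Vertex (-2, 7); 4p = -18 so p = -9/2. Opens left.
Focus is p units from the vertex along the axis: (h + p, k).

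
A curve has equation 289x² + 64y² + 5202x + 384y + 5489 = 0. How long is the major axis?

34

Group: 289(x² + 18x) + 64(y² + 6y) = -5489
Completing the square gives 289(x + 9)² + 64(y + 3)² = -5489 + 23409 + 576 = 18496.
Divide by 18496: (x + 9)²/64 + (y + 3)²/289 = 1
Ellipse, center (-9, -3), major axis vertical; a² = 289, b² = 64.
a² = 289 so a = 17; the major axis has length 2a = 34.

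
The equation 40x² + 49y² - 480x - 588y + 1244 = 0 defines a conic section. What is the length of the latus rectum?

80/7

Rearranging, 40(x² - 12x) + 49(y² - 12y) = -1244.
Complete the square in x and y: 40(x - 6)² + 49(y - 6)² = -1244 + 1440 + 1764 = 1960
Divide through by 1960 to get (x - 6)²/49 + (y - 6)²/40 = 1.
Ellipse, center (6, 6), major axis horizontal; a² = 49, b² = 40.
Latus rectum length = 2b²/a = 2·40/7 = 80/7.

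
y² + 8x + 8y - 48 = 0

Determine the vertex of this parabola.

(8, -4)

Only y is squared. Complete the square in y: (y + 4)² = -8(x - 8).
Vertex (8, -4); 4p = -8 so p = -2. Opens left.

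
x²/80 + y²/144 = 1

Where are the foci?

(0, -8) and (0, 8)

Center (0, 0). The larger denominator 144 sits under the y-term, so the major axis is vertical; a² = 144, b² = 80.
c² = a² - b² = 144 - 80 = 64, so c = 8.
Foci lie on the vertical axis through the center: (h, k ± c).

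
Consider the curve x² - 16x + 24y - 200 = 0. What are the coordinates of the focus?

(8, 5)

Only x is squared. Complete the square in x: (x - 8)² = -24(y - 11).
Vertex (8, 11); 4p = -24 so p = -6. Opens down.
Focus is p units from the vertex along the axis: (h, k + p).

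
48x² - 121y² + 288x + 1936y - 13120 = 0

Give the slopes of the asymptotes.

Group: 48(x² + 6x) -121(y² - 16y) = 13120
Complete the square in x and y: 48(x + 3)² -121(y - 8)² = 13120 + 432 - 7744 = 5808
Divide by 5808: (x + 3)²/121 - (y - 8)²/48 = 1
Hyperbola, center (-3, 8), transverse axis horizontal; a² = 121, b² = 48.
For a horizontal hyperbola the asymptotes have slope ±b/a.
Here that is ±4√3/11.

4√3/11 and -4√3/11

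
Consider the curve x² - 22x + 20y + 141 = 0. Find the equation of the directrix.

Only x is squared. Complete the square in x: (x - 11)² = -20(y + 1).
Vertex (11, -1); 4p = -20 so p = -5. Opens down.
Directrix is the horizontal line y = k − p = -1 − (-5) = 4.

y = 4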